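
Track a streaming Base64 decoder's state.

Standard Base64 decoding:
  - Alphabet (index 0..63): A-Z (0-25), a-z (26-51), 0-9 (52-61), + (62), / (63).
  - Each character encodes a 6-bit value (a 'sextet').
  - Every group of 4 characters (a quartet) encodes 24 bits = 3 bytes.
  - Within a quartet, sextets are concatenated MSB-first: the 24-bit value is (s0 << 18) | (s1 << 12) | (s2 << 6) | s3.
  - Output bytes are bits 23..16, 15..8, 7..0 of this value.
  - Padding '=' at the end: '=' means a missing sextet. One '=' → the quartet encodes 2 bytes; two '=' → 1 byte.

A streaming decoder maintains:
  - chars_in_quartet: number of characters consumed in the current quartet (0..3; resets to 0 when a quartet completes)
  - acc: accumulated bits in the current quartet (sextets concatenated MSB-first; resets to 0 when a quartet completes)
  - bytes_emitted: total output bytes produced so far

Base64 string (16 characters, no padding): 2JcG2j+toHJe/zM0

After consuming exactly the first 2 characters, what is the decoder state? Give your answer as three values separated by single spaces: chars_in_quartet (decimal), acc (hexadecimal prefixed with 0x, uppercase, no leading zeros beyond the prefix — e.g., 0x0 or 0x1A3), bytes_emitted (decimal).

After char 0 ('2'=54): chars_in_quartet=1 acc=0x36 bytes_emitted=0
After char 1 ('J'=9): chars_in_quartet=2 acc=0xD89 bytes_emitted=0

Answer: 2 0xD89 0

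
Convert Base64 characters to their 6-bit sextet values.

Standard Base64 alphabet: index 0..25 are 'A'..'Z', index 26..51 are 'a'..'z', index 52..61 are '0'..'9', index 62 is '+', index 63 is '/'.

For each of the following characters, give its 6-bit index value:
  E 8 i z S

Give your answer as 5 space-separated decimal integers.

Answer: 4 60 34 51 18

Derivation:
'E': A..Z range, ord('E') − ord('A') = 4
'8': 0..9 range, 52 + ord('8') − ord('0') = 60
'i': a..z range, 26 + ord('i') − ord('a') = 34
'z': a..z range, 26 + ord('z') − ord('a') = 51
'S': A..Z range, ord('S') − ord('A') = 18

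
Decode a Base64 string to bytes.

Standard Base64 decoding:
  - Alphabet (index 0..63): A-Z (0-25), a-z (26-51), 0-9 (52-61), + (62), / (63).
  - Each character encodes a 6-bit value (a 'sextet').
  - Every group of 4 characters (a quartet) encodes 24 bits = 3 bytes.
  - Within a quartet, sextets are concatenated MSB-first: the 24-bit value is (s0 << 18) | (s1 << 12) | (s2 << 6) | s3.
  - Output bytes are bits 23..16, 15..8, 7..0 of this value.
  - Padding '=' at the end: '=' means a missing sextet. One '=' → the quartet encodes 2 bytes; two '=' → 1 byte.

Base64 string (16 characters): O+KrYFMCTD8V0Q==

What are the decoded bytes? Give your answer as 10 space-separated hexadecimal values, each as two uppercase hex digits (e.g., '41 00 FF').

After char 0 ('O'=14): chars_in_quartet=1 acc=0xE bytes_emitted=0
After char 1 ('+'=62): chars_in_quartet=2 acc=0x3BE bytes_emitted=0
After char 2 ('K'=10): chars_in_quartet=3 acc=0xEF8A bytes_emitted=0
After char 3 ('r'=43): chars_in_quartet=4 acc=0x3BE2AB -> emit 3B E2 AB, reset; bytes_emitted=3
After char 4 ('Y'=24): chars_in_quartet=1 acc=0x18 bytes_emitted=3
After char 5 ('F'=5): chars_in_quartet=2 acc=0x605 bytes_emitted=3
After char 6 ('M'=12): chars_in_quartet=3 acc=0x1814C bytes_emitted=3
After char 7 ('C'=2): chars_in_quartet=4 acc=0x605302 -> emit 60 53 02, reset; bytes_emitted=6
After char 8 ('T'=19): chars_in_quartet=1 acc=0x13 bytes_emitted=6
After char 9 ('D'=3): chars_in_quartet=2 acc=0x4C3 bytes_emitted=6
After char 10 ('8'=60): chars_in_quartet=3 acc=0x130FC bytes_emitted=6
After char 11 ('V'=21): chars_in_quartet=4 acc=0x4C3F15 -> emit 4C 3F 15, reset; bytes_emitted=9
After char 12 ('0'=52): chars_in_quartet=1 acc=0x34 bytes_emitted=9
After char 13 ('Q'=16): chars_in_quartet=2 acc=0xD10 bytes_emitted=9
Padding '==': partial quartet acc=0xD10 -> emit D1; bytes_emitted=10

Answer: 3B E2 AB 60 53 02 4C 3F 15 D1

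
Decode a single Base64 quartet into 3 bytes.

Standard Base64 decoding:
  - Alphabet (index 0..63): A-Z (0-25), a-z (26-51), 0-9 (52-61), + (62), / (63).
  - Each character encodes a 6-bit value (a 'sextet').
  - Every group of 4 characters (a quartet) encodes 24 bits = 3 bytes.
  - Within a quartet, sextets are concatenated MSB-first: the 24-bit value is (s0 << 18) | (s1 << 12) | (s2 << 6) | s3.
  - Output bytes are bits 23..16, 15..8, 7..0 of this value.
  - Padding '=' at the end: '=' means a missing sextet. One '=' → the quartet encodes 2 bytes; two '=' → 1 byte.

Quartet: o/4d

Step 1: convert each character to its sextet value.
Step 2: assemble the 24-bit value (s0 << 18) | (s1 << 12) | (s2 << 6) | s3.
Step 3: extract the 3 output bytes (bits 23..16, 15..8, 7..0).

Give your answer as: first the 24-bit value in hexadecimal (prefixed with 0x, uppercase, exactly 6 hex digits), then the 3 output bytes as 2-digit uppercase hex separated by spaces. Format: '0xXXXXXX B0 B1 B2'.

Answer: 0xA3FE1D A3 FE 1D

Derivation:
Sextets: o=40, /=63, 4=56, d=29
24-bit: (40<<18) | (63<<12) | (56<<6) | 29
      = 0xA00000 | 0x03F000 | 0x000E00 | 0x00001D
      = 0xA3FE1D
Bytes: (v>>16)&0xFF=A3, (v>>8)&0xFF=FE, v&0xFF=1D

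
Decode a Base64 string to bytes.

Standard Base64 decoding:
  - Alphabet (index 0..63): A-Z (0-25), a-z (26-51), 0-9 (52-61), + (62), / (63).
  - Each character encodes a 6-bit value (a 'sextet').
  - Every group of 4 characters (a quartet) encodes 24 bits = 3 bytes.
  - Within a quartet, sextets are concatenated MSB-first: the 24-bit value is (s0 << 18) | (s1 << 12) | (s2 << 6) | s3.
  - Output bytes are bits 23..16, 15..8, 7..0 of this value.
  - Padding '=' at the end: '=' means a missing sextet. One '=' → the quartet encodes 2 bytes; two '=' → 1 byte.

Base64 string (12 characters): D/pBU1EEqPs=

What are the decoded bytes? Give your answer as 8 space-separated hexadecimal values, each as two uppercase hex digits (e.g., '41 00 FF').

After char 0 ('D'=3): chars_in_quartet=1 acc=0x3 bytes_emitted=0
After char 1 ('/'=63): chars_in_quartet=2 acc=0xFF bytes_emitted=0
After char 2 ('p'=41): chars_in_quartet=3 acc=0x3FE9 bytes_emitted=0
After char 3 ('B'=1): chars_in_quartet=4 acc=0xFFA41 -> emit 0F FA 41, reset; bytes_emitted=3
After char 4 ('U'=20): chars_in_quartet=1 acc=0x14 bytes_emitted=3
After char 5 ('1'=53): chars_in_quartet=2 acc=0x535 bytes_emitted=3
After char 6 ('E'=4): chars_in_quartet=3 acc=0x14D44 bytes_emitted=3
After char 7 ('E'=4): chars_in_quartet=4 acc=0x535104 -> emit 53 51 04, reset; bytes_emitted=6
After char 8 ('q'=42): chars_in_quartet=1 acc=0x2A bytes_emitted=6
After char 9 ('P'=15): chars_in_quartet=2 acc=0xA8F bytes_emitted=6
After char 10 ('s'=44): chars_in_quartet=3 acc=0x2A3EC bytes_emitted=6
Padding '=': partial quartet acc=0x2A3EC -> emit A8 FB; bytes_emitted=8

Answer: 0F FA 41 53 51 04 A8 FB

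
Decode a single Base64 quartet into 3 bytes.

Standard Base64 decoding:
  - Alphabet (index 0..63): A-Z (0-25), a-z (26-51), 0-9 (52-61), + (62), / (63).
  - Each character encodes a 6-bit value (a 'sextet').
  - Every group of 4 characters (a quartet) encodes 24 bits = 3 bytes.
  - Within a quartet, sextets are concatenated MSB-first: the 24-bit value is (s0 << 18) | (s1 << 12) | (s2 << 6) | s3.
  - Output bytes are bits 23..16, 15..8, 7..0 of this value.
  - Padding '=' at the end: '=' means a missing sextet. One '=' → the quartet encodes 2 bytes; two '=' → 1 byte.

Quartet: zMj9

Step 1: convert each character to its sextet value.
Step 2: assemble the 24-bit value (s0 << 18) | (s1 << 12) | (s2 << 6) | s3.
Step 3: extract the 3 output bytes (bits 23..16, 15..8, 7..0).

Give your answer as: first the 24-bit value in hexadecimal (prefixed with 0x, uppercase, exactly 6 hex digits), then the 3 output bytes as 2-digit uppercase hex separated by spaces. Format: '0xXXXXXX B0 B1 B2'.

Sextets: z=51, M=12, j=35, 9=61
24-bit: (51<<18) | (12<<12) | (35<<6) | 61
      = 0xCC0000 | 0x00C000 | 0x0008C0 | 0x00003D
      = 0xCCC8FD
Bytes: (v>>16)&0xFF=CC, (v>>8)&0xFF=C8, v&0xFF=FD

Answer: 0xCCC8FD CC C8 FD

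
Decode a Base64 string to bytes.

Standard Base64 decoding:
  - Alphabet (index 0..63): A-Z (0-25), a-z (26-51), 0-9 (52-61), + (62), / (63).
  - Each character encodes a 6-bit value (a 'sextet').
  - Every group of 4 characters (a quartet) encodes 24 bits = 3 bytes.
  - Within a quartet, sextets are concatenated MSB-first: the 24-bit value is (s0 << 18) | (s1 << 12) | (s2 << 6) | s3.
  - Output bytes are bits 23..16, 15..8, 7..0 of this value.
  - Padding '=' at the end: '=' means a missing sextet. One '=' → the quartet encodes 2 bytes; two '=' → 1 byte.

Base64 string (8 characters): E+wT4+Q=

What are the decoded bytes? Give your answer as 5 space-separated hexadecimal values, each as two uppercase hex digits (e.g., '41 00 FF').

Answer: 13 EC 13 E3 E4

Derivation:
After char 0 ('E'=4): chars_in_quartet=1 acc=0x4 bytes_emitted=0
After char 1 ('+'=62): chars_in_quartet=2 acc=0x13E bytes_emitted=0
After char 2 ('w'=48): chars_in_quartet=3 acc=0x4FB0 bytes_emitted=0
After char 3 ('T'=19): chars_in_quartet=4 acc=0x13EC13 -> emit 13 EC 13, reset; bytes_emitted=3
After char 4 ('4'=56): chars_in_quartet=1 acc=0x38 bytes_emitted=3
After char 5 ('+'=62): chars_in_quartet=2 acc=0xE3E bytes_emitted=3
After char 6 ('Q'=16): chars_in_quartet=3 acc=0x38F90 bytes_emitted=3
Padding '=': partial quartet acc=0x38F90 -> emit E3 E4; bytes_emitted=5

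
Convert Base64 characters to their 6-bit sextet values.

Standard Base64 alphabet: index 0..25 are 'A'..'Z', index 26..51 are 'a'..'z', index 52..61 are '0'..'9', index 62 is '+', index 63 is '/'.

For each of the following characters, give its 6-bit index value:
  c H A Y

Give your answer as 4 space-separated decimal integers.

Answer: 28 7 0 24

Derivation:
'c': a..z range, 26 + ord('c') − ord('a') = 28
'H': A..Z range, ord('H') − ord('A') = 7
'A': A..Z range, ord('A') − ord('A') = 0
'Y': A..Z range, ord('Y') − ord('A') = 24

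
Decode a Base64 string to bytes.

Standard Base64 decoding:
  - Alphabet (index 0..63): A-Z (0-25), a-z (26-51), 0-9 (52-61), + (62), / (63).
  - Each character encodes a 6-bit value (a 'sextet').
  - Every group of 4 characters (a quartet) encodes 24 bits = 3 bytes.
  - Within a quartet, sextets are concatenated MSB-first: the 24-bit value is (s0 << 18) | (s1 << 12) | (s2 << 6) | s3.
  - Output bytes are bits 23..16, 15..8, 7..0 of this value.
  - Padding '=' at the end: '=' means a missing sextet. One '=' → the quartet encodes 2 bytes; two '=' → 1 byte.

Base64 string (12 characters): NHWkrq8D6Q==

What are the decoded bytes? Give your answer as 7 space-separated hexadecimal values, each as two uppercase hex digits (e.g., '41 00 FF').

After char 0 ('N'=13): chars_in_quartet=1 acc=0xD bytes_emitted=0
After char 1 ('H'=7): chars_in_quartet=2 acc=0x347 bytes_emitted=0
After char 2 ('W'=22): chars_in_quartet=3 acc=0xD1D6 bytes_emitted=0
After char 3 ('k'=36): chars_in_quartet=4 acc=0x3475A4 -> emit 34 75 A4, reset; bytes_emitted=3
After char 4 ('r'=43): chars_in_quartet=1 acc=0x2B bytes_emitted=3
After char 5 ('q'=42): chars_in_quartet=2 acc=0xAEA bytes_emitted=3
After char 6 ('8'=60): chars_in_quartet=3 acc=0x2BABC bytes_emitted=3
After char 7 ('D'=3): chars_in_quartet=4 acc=0xAEAF03 -> emit AE AF 03, reset; bytes_emitted=6
After char 8 ('6'=58): chars_in_quartet=1 acc=0x3A bytes_emitted=6
After char 9 ('Q'=16): chars_in_quartet=2 acc=0xE90 bytes_emitted=6
Padding '==': partial quartet acc=0xE90 -> emit E9; bytes_emitted=7

Answer: 34 75 A4 AE AF 03 E9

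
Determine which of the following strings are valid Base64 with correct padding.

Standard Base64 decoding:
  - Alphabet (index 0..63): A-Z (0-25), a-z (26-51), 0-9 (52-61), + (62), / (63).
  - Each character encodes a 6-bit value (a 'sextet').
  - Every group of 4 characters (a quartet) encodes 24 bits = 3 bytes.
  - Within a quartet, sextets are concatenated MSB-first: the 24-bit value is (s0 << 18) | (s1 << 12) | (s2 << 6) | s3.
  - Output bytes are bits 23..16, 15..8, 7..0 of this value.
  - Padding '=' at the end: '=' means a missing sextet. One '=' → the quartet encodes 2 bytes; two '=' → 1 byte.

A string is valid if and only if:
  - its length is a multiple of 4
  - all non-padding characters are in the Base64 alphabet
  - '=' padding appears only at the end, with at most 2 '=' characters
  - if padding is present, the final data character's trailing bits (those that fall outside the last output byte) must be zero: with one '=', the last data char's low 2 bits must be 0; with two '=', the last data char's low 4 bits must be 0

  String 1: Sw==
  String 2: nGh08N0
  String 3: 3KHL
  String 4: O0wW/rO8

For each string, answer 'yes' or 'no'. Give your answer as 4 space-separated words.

String 1: 'Sw==' → valid
String 2: 'nGh08N0' → invalid (len=7 not mult of 4)
String 3: '3KHL' → valid
String 4: 'O0wW/rO8' → valid

Answer: yes no yes yes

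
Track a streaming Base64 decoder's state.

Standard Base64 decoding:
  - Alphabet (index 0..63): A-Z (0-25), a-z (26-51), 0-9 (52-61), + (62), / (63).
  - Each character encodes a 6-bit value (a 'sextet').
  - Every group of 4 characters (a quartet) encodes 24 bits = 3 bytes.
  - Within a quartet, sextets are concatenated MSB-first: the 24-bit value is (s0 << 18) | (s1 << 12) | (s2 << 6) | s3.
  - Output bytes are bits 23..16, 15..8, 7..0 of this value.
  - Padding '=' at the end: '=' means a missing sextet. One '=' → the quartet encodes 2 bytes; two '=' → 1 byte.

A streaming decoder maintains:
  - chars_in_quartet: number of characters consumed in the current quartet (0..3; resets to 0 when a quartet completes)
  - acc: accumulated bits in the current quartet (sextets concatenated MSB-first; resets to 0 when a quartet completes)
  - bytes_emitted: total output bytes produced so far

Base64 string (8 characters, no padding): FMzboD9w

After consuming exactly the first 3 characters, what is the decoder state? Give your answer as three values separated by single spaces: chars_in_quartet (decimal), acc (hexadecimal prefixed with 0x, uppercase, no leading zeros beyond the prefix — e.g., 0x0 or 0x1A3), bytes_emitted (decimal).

After char 0 ('F'=5): chars_in_quartet=1 acc=0x5 bytes_emitted=0
After char 1 ('M'=12): chars_in_quartet=2 acc=0x14C bytes_emitted=0
After char 2 ('z'=51): chars_in_quartet=3 acc=0x5333 bytes_emitted=0

Answer: 3 0x5333 0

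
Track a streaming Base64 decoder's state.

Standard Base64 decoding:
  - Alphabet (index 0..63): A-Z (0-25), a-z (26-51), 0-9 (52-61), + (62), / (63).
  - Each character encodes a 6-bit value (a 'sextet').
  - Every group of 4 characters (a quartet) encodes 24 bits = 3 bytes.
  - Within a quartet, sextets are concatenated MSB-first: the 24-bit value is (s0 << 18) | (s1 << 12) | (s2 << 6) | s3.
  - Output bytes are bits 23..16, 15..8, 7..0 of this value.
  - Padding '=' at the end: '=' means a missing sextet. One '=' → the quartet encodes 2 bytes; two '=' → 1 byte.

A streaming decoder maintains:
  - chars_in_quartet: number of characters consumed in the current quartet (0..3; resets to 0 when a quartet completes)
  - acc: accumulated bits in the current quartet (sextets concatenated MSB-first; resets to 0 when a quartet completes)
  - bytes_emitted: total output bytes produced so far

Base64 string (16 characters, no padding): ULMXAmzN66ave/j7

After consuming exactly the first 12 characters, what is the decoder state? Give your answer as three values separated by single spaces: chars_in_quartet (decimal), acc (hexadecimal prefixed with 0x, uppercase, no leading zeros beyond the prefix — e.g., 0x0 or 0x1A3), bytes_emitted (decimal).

Answer: 0 0x0 9

Derivation:
After char 0 ('U'=20): chars_in_quartet=1 acc=0x14 bytes_emitted=0
After char 1 ('L'=11): chars_in_quartet=2 acc=0x50B bytes_emitted=0
After char 2 ('M'=12): chars_in_quartet=3 acc=0x142CC bytes_emitted=0
After char 3 ('X'=23): chars_in_quartet=4 acc=0x50B317 -> emit 50 B3 17, reset; bytes_emitted=3
After char 4 ('A'=0): chars_in_quartet=1 acc=0x0 bytes_emitted=3
After char 5 ('m'=38): chars_in_quartet=2 acc=0x26 bytes_emitted=3
After char 6 ('z'=51): chars_in_quartet=3 acc=0x9B3 bytes_emitted=3
After char 7 ('N'=13): chars_in_quartet=4 acc=0x26CCD -> emit 02 6C CD, reset; bytes_emitted=6
After char 8 ('6'=58): chars_in_quartet=1 acc=0x3A bytes_emitted=6
After char 9 ('6'=58): chars_in_quartet=2 acc=0xEBA bytes_emitted=6
After char 10 ('a'=26): chars_in_quartet=3 acc=0x3AE9A bytes_emitted=6
After char 11 ('v'=47): chars_in_quartet=4 acc=0xEBA6AF -> emit EB A6 AF, reset; bytes_emitted=9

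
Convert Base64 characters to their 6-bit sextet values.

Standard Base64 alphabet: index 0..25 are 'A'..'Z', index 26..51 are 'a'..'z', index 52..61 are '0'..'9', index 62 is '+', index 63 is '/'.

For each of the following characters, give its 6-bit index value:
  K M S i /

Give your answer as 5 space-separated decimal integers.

'K': A..Z range, ord('K') − ord('A') = 10
'M': A..Z range, ord('M') − ord('A') = 12
'S': A..Z range, ord('S') − ord('A') = 18
'i': a..z range, 26 + ord('i') − ord('a') = 34
'/': index 63

Answer: 10 12 18 34 63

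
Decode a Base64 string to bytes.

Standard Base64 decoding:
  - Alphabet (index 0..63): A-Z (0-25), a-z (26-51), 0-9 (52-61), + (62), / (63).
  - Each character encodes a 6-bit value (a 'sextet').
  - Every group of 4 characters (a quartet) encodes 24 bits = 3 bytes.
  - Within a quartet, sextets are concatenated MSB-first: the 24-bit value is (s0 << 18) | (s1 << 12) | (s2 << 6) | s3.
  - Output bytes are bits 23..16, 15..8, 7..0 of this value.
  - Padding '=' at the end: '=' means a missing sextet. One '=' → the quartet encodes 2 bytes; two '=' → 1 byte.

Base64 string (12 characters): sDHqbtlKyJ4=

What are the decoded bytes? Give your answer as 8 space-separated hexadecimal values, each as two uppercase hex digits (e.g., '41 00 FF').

Answer: B0 31 EA 6E D9 4A C8 9E

Derivation:
After char 0 ('s'=44): chars_in_quartet=1 acc=0x2C bytes_emitted=0
After char 1 ('D'=3): chars_in_quartet=2 acc=0xB03 bytes_emitted=0
After char 2 ('H'=7): chars_in_quartet=3 acc=0x2C0C7 bytes_emitted=0
After char 3 ('q'=42): chars_in_quartet=4 acc=0xB031EA -> emit B0 31 EA, reset; bytes_emitted=3
After char 4 ('b'=27): chars_in_quartet=1 acc=0x1B bytes_emitted=3
After char 5 ('t'=45): chars_in_quartet=2 acc=0x6ED bytes_emitted=3
After char 6 ('l'=37): chars_in_quartet=3 acc=0x1BB65 bytes_emitted=3
After char 7 ('K'=10): chars_in_quartet=4 acc=0x6ED94A -> emit 6E D9 4A, reset; bytes_emitted=6
After char 8 ('y'=50): chars_in_quartet=1 acc=0x32 bytes_emitted=6
After char 9 ('J'=9): chars_in_quartet=2 acc=0xC89 bytes_emitted=6
After char 10 ('4'=56): chars_in_quartet=3 acc=0x32278 bytes_emitted=6
Padding '=': partial quartet acc=0x32278 -> emit C8 9E; bytes_emitted=8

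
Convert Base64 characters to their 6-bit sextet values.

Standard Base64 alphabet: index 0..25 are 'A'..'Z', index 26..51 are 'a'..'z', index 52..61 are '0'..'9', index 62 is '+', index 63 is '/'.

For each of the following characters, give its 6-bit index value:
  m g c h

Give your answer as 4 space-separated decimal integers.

'm': a..z range, 26 + ord('m') − ord('a') = 38
'g': a..z range, 26 + ord('g') − ord('a') = 32
'c': a..z range, 26 + ord('c') − ord('a') = 28
'h': a..z range, 26 + ord('h') − ord('a') = 33

Answer: 38 32 28 33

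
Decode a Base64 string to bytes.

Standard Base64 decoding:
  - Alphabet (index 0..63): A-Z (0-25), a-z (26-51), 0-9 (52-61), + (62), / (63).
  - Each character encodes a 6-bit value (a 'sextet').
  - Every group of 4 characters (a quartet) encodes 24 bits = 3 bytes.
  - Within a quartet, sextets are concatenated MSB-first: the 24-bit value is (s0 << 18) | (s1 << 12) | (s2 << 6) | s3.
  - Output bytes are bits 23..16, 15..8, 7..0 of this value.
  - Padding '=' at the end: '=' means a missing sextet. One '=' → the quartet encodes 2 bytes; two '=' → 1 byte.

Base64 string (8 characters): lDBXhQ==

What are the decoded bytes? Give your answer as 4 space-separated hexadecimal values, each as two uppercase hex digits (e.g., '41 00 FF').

Answer: 94 30 57 85

Derivation:
After char 0 ('l'=37): chars_in_quartet=1 acc=0x25 bytes_emitted=0
After char 1 ('D'=3): chars_in_quartet=2 acc=0x943 bytes_emitted=0
After char 2 ('B'=1): chars_in_quartet=3 acc=0x250C1 bytes_emitted=0
After char 3 ('X'=23): chars_in_quartet=4 acc=0x943057 -> emit 94 30 57, reset; bytes_emitted=3
After char 4 ('h'=33): chars_in_quartet=1 acc=0x21 bytes_emitted=3
After char 5 ('Q'=16): chars_in_quartet=2 acc=0x850 bytes_emitted=3
Padding '==': partial quartet acc=0x850 -> emit 85; bytes_emitted=4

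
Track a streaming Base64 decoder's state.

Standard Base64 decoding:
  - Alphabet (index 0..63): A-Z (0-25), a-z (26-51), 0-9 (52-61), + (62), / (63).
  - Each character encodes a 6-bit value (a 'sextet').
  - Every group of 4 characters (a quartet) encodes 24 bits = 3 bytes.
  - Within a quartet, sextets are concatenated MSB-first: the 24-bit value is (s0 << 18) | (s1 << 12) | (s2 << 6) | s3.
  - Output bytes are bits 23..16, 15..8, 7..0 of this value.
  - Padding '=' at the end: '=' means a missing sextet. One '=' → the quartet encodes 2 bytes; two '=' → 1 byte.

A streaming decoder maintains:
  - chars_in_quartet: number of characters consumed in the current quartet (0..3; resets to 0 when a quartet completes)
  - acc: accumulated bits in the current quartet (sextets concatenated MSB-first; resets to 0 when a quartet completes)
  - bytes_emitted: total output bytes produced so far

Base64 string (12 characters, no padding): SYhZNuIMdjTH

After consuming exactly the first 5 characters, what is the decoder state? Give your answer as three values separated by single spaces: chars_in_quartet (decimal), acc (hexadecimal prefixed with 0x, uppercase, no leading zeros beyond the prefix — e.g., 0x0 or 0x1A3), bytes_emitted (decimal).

After char 0 ('S'=18): chars_in_quartet=1 acc=0x12 bytes_emitted=0
After char 1 ('Y'=24): chars_in_quartet=2 acc=0x498 bytes_emitted=0
After char 2 ('h'=33): chars_in_quartet=3 acc=0x12621 bytes_emitted=0
After char 3 ('Z'=25): chars_in_quartet=4 acc=0x498859 -> emit 49 88 59, reset; bytes_emitted=3
After char 4 ('N'=13): chars_in_quartet=1 acc=0xD bytes_emitted=3

Answer: 1 0xD 3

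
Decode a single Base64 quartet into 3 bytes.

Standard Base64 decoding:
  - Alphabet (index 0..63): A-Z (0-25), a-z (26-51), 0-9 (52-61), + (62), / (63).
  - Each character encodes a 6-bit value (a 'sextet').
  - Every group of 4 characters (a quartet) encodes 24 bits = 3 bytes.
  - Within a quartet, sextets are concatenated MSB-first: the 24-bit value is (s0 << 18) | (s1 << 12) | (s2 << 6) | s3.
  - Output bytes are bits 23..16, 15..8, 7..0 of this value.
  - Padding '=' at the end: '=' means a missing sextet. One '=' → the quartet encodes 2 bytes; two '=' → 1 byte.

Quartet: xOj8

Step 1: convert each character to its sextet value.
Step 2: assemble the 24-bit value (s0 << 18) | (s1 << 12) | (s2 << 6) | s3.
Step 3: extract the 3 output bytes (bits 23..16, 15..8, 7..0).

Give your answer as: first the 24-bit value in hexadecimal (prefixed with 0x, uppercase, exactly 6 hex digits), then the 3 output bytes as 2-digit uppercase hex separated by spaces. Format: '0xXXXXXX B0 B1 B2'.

Sextets: x=49, O=14, j=35, 8=60
24-bit: (49<<18) | (14<<12) | (35<<6) | 60
      = 0xC40000 | 0x00E000 | 0x0008C0 | 0x00003C
      = 0xC4E8FC
Bytes: (v>>16)&0xFF=C4, (v>>8)&0xFF=E8, v&0xFF=FC

Answer: 0xC4E8FC C4 E8 FC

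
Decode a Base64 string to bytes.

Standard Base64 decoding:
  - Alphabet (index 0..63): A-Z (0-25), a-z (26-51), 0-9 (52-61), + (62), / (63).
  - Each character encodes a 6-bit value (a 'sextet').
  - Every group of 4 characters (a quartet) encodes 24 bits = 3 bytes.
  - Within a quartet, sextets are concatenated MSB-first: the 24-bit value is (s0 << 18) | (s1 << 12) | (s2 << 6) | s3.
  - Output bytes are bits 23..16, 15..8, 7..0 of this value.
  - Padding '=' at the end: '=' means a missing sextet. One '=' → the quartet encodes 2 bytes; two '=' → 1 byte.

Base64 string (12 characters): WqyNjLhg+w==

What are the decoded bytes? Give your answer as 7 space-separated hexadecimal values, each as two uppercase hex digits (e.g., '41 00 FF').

After char 0 ('W'=22): chars_in_quartet=1 acc=0x16 bytes_emitted=0
After char 1 ('q'=42): chars_in_quartet=2 acc=0x5AA bytes_emitted=0
After char 2 ('y'=50): chars_in_quartet=3 acc=0x16AB2 bytes_emitted=0
After char 3 ('N'=13): chars_in_quartet=4 acc=0x5AAC8D -> emit 5A AC 8D, reset; bytes_emitted=3
After char 4 ('j'=35): chars_in_quartet=1 acc=0x23 bytes_emitted=3
After char 5 ('L'=11): chars_in_quartet=2 acc=0x8CB bytes_emitted=3
After char 6 ('h'=33): chars_in_quartet=3 acc=0x232E1 bytes_emitted=3
After char 7 ('g'=32): chars_in_quartet=4 acc=0x8CB860 -> emit 8C B8 60, reset; bytes_emitted=6
After char 8 ('+'=62): chars_in_quartet=1 acc=0x3E bytes_emitted=6
After char 9 ('w'=48): chars_in_quartet=2 acc=0xFB0 bytes_emitted=6
Padding '==': partial quartet acc=0xFB0 -> emit FB; bytes_emitted=7

Answer: 5A AC 8D 8C B8 60 FB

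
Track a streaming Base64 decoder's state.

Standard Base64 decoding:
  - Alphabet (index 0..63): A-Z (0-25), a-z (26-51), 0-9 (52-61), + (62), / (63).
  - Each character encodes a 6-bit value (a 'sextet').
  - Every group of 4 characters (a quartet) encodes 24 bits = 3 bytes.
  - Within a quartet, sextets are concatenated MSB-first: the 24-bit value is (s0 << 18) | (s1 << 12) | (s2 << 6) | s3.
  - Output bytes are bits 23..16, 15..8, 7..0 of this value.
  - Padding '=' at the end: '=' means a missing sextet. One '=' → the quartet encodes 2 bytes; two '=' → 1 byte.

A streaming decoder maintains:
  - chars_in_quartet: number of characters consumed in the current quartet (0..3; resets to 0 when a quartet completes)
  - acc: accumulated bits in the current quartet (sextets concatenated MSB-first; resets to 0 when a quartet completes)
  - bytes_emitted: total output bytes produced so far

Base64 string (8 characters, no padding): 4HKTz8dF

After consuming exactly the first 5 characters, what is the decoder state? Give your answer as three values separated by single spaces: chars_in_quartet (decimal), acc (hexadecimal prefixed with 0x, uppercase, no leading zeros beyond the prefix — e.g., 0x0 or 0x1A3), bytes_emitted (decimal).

After char 0 ('4'=56): chars_in_quartet=1 acc=0x38 bytes_emitted=0
After char 1 ('H'=7): chars_in_quartet=2 acc=0xE07 bytes_emitted=0
After char 2 ('K'=10): chars_in_quartet=3 acc=0x381CA bytes_emitted=0
After char 3 ('T'=19): chars_in_quartet=4 acc=0xE07293 -> emit E0 72 93, reset; bytes_emitted=3
After char 4 ('z'=51): chars_in_quartet=1 acc=0x33 bytes_emitted=3

Answer: 1 0x33 3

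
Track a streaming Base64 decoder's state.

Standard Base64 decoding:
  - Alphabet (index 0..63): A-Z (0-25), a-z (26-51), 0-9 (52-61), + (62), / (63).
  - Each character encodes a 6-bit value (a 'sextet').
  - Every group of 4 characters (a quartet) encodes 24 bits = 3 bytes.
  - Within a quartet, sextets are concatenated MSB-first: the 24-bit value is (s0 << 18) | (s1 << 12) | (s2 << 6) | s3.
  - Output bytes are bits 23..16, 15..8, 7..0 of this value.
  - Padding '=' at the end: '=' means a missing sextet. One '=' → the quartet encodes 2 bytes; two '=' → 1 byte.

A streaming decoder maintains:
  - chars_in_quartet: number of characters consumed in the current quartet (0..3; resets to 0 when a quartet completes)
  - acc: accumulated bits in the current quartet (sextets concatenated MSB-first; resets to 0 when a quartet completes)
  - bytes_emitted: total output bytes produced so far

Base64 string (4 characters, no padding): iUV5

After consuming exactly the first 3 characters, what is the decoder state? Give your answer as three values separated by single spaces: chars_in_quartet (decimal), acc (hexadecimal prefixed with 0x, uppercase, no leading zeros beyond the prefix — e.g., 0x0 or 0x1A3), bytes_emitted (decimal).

Answer: 3 0x22515 0

Derivation:
After char 0 ('i'=34): chars_in_quartet=1 acc=0x22 bytes_emitted=0
After char 1 ('U'=20): chars_in_quartet=2 acc=0x894 bytes_emitted=0
After char 2 ('V'=21): chars_in_quartet=3 acc=0x22515 bytes_emitted=0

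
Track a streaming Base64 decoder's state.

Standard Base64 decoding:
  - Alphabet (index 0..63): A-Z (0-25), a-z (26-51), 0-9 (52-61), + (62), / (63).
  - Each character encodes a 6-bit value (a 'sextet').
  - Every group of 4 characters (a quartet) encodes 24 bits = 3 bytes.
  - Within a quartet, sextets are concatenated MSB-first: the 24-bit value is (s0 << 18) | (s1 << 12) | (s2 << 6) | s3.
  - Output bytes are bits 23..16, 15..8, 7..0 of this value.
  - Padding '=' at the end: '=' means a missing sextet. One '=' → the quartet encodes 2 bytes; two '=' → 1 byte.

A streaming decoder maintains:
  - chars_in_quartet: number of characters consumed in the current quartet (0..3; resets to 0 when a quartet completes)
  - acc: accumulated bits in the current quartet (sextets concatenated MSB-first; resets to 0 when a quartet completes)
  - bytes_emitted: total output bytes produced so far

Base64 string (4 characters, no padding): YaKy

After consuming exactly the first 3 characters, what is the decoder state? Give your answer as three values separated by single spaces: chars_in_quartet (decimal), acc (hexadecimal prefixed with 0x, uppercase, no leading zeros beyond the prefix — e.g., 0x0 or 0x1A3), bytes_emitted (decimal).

After char 0 ('Y'=24): chars_in_quartet=1 acc=0x18 bytes_emitted=0
After char 1 ('a'=26): chars_in_quartet=2 acc=0x61A bytes_emitted=0
After char 2 ('K'=10): chars_in_quartet=3 acc=0x1868A bytes_emitted=0

Answer: 3 0x1868A 0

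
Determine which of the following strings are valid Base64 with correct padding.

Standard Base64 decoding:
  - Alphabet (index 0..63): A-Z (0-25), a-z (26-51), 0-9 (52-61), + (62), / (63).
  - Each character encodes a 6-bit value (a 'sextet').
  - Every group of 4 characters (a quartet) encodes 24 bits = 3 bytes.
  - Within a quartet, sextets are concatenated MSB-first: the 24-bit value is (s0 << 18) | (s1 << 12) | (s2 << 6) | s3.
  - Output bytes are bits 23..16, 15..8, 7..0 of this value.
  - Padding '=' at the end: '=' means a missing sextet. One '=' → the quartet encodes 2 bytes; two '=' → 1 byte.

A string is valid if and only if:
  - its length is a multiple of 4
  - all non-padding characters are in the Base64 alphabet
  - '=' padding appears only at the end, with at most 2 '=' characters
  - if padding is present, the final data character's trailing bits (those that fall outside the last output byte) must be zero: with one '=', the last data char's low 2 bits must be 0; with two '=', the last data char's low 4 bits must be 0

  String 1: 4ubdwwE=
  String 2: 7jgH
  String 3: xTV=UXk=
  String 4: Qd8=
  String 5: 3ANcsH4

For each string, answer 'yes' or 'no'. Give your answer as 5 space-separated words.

String 1: '4ubdwwE=' → valid
String 2: '7jgH' → valid
String 3: 'xTV=UXk=' → invalid (bad char(s): ['=']; '=' in middle)
String 4: 'Qd8=' → valid
String 5: '3ANcsH4' → invalid (len=7 not mult of 4)

Answer: yes yes no yes no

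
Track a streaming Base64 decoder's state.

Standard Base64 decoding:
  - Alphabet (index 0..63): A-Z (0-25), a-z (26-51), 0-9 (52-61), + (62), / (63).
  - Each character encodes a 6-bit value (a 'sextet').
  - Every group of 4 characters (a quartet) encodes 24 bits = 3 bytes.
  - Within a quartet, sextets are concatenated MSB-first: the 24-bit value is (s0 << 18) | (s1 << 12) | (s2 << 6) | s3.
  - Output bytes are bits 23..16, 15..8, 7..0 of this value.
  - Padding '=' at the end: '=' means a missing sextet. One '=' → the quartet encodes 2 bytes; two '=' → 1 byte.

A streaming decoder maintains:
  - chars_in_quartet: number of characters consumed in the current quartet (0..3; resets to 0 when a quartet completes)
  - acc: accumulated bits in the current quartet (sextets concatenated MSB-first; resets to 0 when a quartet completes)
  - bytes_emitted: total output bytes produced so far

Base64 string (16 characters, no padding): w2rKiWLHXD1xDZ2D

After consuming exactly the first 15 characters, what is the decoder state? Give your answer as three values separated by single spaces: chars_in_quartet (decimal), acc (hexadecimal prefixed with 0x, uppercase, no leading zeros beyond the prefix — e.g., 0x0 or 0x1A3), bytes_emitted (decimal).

Answer: 3 0x3676 9

Derivation:
After char 0 ('w'=48): chars_in_quartet=1 acc=0x30 bytes_emitted=0
After char 1 ('2'=54): chars_in_quartet=2 acc=0xC36 bytes_emitted=0
After char 2 ('r'=43): chars_in_quartet=3 acc=0x30DAB bytes_emitted=0
After char 3 ('K'=10): chars_in_quartet=4 acc=0xC36ACA -> emit C3 6A CA, reset; bytes_emitted=3
After char 4 ('i'=34): chars_in_quartet=1 acc=0x22 bytes_emitted=3
After char 5 ('W'=22): chars_in_quartet=2 acc=0x896 bytes_emitted=3
After char 6 ('L'=11): chars_in_quartet=3 acc=0x2258B bytes_emitted=3
After char 7 ('H'=7): chars_in_quartet=4 acc=0x8962C7 -> emit 89 62 C7, reset; bytes_emitted=6
After char 8 ('X'=23): chars_in_quartet=1 acc=0x17 bytes_emitted=6
After char 9 ('D'=3): chars_in_quartet=2 acc=0x5C3 bytes_emitted=6
After char 10 ('1'=53): chars_in_quartet=3 acc=0x170F5 bytes_emitted=6
After char 11 ('x'=49): chars_in_quartet=4 acc=0x5C3D71 -> emit 5C 3D 71, reset; bytes_emitted=9
After char 12 ('D'=3): chars_in_quartet=1 acc=0x3 bytes_emitted=9
After char 13 ('Z'=25): chars_in_quartet=2 acc=0xD9 bytes_emitted=9
After char 14 ('2'=54): chars_in_quartet=3 acc=0x3676 bytes_emitted=9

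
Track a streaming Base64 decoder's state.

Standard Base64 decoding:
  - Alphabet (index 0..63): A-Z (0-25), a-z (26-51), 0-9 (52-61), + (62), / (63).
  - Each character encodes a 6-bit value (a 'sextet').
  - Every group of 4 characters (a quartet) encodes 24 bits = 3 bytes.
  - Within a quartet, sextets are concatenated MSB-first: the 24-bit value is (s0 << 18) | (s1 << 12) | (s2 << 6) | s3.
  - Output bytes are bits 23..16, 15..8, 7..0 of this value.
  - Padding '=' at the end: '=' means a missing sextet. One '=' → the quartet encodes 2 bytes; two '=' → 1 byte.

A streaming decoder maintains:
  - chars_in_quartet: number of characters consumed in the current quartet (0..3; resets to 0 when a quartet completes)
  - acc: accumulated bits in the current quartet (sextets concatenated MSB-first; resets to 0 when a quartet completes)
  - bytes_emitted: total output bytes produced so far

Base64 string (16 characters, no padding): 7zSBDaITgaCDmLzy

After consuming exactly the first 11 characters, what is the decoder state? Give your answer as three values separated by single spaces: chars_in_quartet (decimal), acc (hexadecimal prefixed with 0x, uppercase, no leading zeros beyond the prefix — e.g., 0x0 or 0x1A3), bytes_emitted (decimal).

After char 0 ('7'=59): chars_in_quartet=1 acc=0x3B bytes_emitted=0
After char 1 ('z'=51): chars_in_quartet=2 acc=0xEF3 bytes_emitted=0
After char 2 ('S'=18): chars_in_quartet=3 acc=0x3BCD2 bytes_emitted=0
After char 3 ('B'=1): chars_in_quartet=4 acc=0xEF3481 -> emit EF 34 81, reset; bytes_emitted=3
After char 4 ('D'=3): chars_in_quartet=1 acc=0x3 bytes_emitted=3
After char 5 ('a'=26): chars_in_quartet=2 acc=0xDA bytes_emitted=3
After char 6 ('I'=8): chars_in_quartet=3 acc=0x3688 bytes_emitted=3
After char 7 ('T'=19): chars_in_quartet=4 acc=0xDA213 -> emit 0D A2 13, reset; bytes_emitted=6
After char 8 ('g'=32): chars_in_quartet=1 acc=0x20 bytes_emitted=6
After char 9 ('a'=26): chars_in_quartet=2 acc=0x81A bytes_emitted=6
After char 10 ('C'=2): chars_in_quartet=3 acc=0x20682 bytes_emitted=6

Answer: 3 0x20682 6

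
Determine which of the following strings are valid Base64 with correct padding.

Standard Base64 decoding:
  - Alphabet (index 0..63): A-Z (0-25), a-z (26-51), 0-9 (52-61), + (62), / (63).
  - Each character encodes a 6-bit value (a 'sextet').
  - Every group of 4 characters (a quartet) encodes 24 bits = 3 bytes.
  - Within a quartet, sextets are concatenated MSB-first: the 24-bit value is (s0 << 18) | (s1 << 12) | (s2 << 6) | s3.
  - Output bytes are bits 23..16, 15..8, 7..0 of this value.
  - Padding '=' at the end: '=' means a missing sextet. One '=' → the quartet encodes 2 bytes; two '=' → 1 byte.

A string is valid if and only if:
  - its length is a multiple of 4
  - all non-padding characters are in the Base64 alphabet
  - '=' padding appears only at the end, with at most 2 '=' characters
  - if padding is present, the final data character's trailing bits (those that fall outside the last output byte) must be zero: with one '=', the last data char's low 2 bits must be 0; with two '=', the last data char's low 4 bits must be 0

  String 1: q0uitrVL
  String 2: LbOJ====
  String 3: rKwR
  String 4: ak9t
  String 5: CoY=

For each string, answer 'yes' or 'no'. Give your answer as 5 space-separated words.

String 1: 'q0uitrVL' → valid
String 2: 'LbOJ====' → invalid (4 pad chars (max 2))
String 3: 'rKwR' → valid
String 4: 'ak9t' → valid
String 5: 'CoY=' → valid

Answer: yes no yes yes yes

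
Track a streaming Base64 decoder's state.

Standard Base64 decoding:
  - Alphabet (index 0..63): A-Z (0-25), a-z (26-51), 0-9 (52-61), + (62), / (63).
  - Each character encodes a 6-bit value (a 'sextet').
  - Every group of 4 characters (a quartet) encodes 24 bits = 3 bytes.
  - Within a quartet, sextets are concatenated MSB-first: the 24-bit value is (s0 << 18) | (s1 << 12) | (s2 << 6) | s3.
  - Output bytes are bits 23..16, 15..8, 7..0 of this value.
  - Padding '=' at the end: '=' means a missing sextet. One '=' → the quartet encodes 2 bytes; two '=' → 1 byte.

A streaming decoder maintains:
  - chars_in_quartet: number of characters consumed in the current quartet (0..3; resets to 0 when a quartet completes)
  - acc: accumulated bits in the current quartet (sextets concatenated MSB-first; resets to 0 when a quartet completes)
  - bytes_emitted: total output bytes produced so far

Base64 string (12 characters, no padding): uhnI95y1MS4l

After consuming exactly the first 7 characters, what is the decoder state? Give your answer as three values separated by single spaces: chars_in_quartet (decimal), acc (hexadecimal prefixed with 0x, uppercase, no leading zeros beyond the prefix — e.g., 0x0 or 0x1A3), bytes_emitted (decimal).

Answer: 3 0x3DE72 3

Derivation:
After char 0 ('u'=46): chars_in_quartet=1 acc=0x2E bytes_emitted=0
After char 1 ('h'=33): chars_in_quartet=2 acc=0xBA1 bytes_emitted=0
After char 2 ('n'=39): chars_in_quartet=3 acc=0x2E867 bytes_emitted=0
After char 3 ('I'=8): chars_in_quartet=4 acc=0xBA19C8 -> emit BA 19 C8, reset; bytes_emitted=3
After char 4 ('9'=61): chars_in_quartet=1 acc=0x3D bytes_emitted=3
After char 5 ('5'=57): chars_in_quartet=2 acc=0xF79 bytes_emitted=3
After char 6 ('y'=50): chars_in_quartet=3 acc=0x3DE72 bytes_emitted=3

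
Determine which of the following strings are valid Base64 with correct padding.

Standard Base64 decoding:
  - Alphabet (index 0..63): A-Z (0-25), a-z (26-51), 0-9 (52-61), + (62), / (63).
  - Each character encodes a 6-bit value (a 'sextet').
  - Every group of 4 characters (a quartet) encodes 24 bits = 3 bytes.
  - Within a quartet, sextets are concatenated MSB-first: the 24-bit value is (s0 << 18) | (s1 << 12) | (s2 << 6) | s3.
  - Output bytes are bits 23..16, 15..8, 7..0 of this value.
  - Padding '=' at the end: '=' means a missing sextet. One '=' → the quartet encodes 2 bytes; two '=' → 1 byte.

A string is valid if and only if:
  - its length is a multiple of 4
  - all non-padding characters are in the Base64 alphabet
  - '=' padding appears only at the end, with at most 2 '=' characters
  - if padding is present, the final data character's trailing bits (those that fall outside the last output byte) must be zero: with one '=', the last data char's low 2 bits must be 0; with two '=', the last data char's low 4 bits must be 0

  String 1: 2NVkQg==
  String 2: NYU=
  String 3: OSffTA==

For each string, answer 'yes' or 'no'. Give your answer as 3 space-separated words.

Answer: yes yes yes

Derivation:
String 1: '2NVkQg==' → valid
String 2: 'NYU=' → valid
String 3: 'OSffTA==' → valid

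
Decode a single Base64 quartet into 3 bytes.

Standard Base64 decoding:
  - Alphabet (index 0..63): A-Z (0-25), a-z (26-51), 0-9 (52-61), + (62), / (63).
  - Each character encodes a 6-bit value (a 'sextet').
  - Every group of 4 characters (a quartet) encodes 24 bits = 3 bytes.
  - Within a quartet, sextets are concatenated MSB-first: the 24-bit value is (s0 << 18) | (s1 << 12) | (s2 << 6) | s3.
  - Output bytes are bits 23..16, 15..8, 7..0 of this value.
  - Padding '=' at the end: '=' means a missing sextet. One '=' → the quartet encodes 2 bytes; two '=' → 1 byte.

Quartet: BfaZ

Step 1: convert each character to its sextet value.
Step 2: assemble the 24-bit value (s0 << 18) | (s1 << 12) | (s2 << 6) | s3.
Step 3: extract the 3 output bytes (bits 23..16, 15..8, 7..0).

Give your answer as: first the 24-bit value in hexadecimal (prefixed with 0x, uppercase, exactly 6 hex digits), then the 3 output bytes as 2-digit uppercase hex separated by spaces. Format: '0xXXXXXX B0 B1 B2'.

Answer: 0x05F699 05 F6 99

Derivation:
Sextets: B=1, f=31, a=26, Z=25
24-bit: (1<<18) | (31<<12) | (26<<6) | 25
      = 0x040000 | 0x01F000 | 0x000680 | 0x000019
      = 0x05F699
Bytes: (v>>16)&0xFF=05, (v>>8)&0xFF=F6, v&0xFF=99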